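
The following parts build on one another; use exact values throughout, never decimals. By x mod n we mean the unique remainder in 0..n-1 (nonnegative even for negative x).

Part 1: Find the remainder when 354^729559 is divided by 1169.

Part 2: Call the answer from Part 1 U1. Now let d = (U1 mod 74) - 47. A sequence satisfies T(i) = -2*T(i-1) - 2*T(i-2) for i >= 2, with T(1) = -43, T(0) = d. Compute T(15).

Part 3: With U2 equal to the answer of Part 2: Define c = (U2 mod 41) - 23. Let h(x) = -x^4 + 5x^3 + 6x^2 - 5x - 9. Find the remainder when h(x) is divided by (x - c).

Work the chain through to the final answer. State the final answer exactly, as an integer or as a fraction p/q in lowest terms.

-28461

Part 1: squarings mod 1169: 354^1=354, 354^2=233, 354^4=515, 354^8=1031, 354^16=340, 354^32=1038, 354^64=795, 354^128=765, 354^256=725, 354^512=744, 354^1024=599, 354^2048=1087, 354^4096=879, 354^8192=1101, 354^16384=1117, 354^32768=366, 354^65536=690, 354^131072=317, 354^262144=1124, 354^524288=856; 354^729559 = 354^1 * 354^2 * 354^4 * 354^16 * 354^64 * 354^128 * 354^256 * 354^8192 * 354^65536 * 354^131072 * 354^524288 = 158 (mod 1169); answer 158
Part 2: U1 = 158; d = -37; T(2) = -2*(-43) - 2*(-37) = 160; iterating: T(2)=160, T(3)=-234, T(4)=148, T(5)=172, T(6)=-640, T(7)=936, T(8)=-592, T(9)=-688, T(10)=2560, T(11)=-3744, T(12)=2368, T(13)=2752, T(14)=-10240, T(15)=14976; answer 14976
Part 3: U2 = 14976; c = -12; remainder = value at the root: -1*(-12)^4 + 5*(-12)^3 + 6*(-12)^2 - 5*(-12)^1 - 9 = (-20736) + (-8640) + (864) + (60) + (-9) = -28461; answer -28461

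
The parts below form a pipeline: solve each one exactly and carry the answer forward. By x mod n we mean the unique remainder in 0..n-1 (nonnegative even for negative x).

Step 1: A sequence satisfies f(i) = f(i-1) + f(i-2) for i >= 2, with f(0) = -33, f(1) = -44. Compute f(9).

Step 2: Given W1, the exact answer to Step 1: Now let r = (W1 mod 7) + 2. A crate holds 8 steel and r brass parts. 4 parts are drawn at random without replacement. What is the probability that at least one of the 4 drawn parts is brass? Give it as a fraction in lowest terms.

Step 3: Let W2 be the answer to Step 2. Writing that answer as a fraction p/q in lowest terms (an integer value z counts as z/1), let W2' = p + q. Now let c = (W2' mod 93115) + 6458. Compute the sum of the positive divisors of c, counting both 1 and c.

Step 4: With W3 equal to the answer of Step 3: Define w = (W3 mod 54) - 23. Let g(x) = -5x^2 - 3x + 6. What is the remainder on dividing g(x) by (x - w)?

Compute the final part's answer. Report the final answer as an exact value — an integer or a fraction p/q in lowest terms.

Step 1: f(2) = 1*(-44) + 1*(-33) = -77; iterating: f(2)=-77, f(3)=-121, f(4)=-198, f(5)=-319, f(6)=-517, f(7)=-836, f(8)=-1353, f(9)=-2189; answer -2189
Step 2: W1 = -2189; r = 4; total draws C(12,4) = 495; complement C(8,4) = 70; favorable 495 - 70 = 425; P = 85/99; answer 85/99
Step 3: W2 = 85/99; threaded value p + q = 184; c = 6642; 6642 = 2 * 3^4 * 41; sigma = (1 + 2) * (1 + 3 + 9 + 27 + 81) * (1 + 41) = 3 * 121 * 42 = 15246; answer 15246
Step 4: W3 = 15246; w = -5; remainder = value at the root: -5*(-5)^2 - 3*(-5)^1 + 6 = (-125) + (15) + (6) = -104; answer -104

-104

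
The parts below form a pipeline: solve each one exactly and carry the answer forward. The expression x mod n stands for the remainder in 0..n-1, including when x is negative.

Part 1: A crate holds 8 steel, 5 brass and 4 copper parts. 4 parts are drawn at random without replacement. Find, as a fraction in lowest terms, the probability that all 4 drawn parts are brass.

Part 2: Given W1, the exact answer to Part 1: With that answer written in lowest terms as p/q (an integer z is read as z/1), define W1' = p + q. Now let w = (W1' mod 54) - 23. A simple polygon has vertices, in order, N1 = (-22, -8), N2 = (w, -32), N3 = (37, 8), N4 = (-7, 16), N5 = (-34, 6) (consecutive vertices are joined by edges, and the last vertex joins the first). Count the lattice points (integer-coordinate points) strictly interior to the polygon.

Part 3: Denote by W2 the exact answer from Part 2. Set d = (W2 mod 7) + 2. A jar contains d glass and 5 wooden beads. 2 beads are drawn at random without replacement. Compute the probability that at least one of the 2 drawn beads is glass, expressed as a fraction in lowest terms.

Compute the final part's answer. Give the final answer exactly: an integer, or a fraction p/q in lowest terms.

11/21

Part 1: total draws C(17,4) = 2380; favorable C(5,4) = 5; P = 1/476; answer 1/476
Part 2: W1 = 1/476; threaded value p + q = 477; w = 22; cross terms: (-22*-32 - 22*-8)=880, (22*8 - 37*-32)=1360, (37*16 - -7*8)=648, (-7*6 - -34*16)=502, (-34*-8 - -22*6)=404; twice the area = |3794| = 3794; area = 1897; boundary points = 4 + 5 + 4 + 1 + 2 = 16; strictly interior points = area - boundary/2 + 1 = 1890; answer 1890
Part 3: W2 = 1890; d = 2; total draws C(7,2) = 21; complement C(5,2) = 10; favorable 21 - 10 = 11; P = 11/21; answer 11/21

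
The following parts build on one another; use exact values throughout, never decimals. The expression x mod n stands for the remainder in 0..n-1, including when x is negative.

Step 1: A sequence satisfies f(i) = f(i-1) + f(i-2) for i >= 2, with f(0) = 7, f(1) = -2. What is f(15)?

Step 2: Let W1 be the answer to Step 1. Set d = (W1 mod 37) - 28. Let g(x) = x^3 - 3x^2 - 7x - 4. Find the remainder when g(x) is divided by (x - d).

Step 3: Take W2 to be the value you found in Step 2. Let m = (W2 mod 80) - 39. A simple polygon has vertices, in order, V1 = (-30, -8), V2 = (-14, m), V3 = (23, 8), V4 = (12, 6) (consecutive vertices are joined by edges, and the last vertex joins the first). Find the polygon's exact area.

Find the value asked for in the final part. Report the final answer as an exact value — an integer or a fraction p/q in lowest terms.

Step 1: f(2) = 1*(-2) + 1*(7) = 5; iterating: f(2)=5, f(3)=3, f(4)=8, f(5)=11, f(6)=19, f(7)=30, f(8)=49, f(9)=79, f(10)=128, f(11)=207, f(12)=335, f(13)=542, f(14)=877, f(15)=1419; answer 1419
Step 2: W1 = 1419; d = -15; remainder = value at the root: 1*(-15)^3 - 3*(-15)^2 - 7*(-15)^1 - 4 = (-3375) + (-675) + (105) + (-4) = -3949; answer -3949
Step 3: W2 = -3949; m = 12; cross terms: (-30*12 - -14*-8)=-472, (-14*8 - 23*12)=-388, (23*6 - 12*8)=42, (12*-8 - -30*6)=84; twice the area = |-734| = 734; area = 367; answer 367

367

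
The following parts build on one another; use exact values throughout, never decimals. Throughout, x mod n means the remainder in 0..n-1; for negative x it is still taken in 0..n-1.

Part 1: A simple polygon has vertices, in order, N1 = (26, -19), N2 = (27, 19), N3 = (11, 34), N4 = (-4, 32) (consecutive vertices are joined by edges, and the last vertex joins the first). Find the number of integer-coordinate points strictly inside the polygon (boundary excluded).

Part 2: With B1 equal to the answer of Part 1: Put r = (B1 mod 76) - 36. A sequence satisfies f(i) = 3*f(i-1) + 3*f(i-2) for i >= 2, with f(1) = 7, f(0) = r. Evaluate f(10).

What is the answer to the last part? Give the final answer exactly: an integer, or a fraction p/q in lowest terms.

1149147

Part 1: cross terms: (26*19 - 27*-19)=1007, (27*34 - 11*19)=709, (11*32 - -4*34)=488, (-4*-19 - 26*32)=-756; twice the area = |1448| = 1448; area = 724; boundary points = 1 + 1 + 1 + 3 = 6; strictly interior points = area - boundary/2 + 1 = 722; answer 722
Part 2: B1 = 722; r = 2; f(2) = 3*(7) + 3*(2) = 27; iterating: f(2)=27, f(3)=102, f(4)=387, f(5)=1467, f(6)=5562, f(7)=21087, f(8)=79947, f(9)=303102, f(10)=1149147; answer 1149147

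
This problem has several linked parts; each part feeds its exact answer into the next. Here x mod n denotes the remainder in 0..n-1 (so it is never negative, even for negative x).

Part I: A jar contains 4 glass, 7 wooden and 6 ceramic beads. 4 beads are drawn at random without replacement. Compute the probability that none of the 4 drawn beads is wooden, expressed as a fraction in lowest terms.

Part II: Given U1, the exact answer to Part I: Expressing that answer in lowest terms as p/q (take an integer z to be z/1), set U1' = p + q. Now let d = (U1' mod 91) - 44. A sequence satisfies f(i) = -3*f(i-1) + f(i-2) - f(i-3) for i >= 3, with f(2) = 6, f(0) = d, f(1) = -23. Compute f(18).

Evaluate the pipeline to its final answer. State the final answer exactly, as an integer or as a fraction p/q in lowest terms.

Part I: total draws C(17,4) = 2380; favorable C(10,4) = 210; P = 3/34; answer 3/34
Part II: U1 = 3/34; threaded value p + q = 37; d = -7; f(3) = -3*(6) + 1*(-23) - 1*(-7) = -34; iterating: f(3)=-34, f(4)=131, f(5)=-433, f(6)=1464, f(7)=-4956, f(8)=16765, f(9)=-56715, f(10)=191866, f(11)=-649078, f(12)=2195815, f(13)=-7428389, f(14)=25130060, f(15)=-85014384, f(16)=287601601, f(17)=-972949247, f(18)=3291463726; answer 3291463726

3291463726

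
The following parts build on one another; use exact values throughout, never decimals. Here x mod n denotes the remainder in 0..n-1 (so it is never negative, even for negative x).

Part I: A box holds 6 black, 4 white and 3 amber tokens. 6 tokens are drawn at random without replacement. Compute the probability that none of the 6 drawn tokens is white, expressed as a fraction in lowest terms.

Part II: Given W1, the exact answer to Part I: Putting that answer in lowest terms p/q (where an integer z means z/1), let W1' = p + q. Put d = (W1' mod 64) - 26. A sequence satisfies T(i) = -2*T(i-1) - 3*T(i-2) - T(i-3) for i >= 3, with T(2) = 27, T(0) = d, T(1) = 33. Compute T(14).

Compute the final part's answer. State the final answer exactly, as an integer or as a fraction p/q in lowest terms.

Part I: total draws C(13,6) = 1716; favorable C(9,6) = 84; P = 7/143; answer 7/143
Part II: W1 = 7/143; threaded value p + q = 150; d = -4; T(3) = -2*(27) - 3*(33) - 1*(-4) = -149; iterating: T(3)=-149, T(4)=184, T(5)=52, T(6)=-507, T(7)=674, T(8)=121, T(9)=-1757, T(10)=2477, T(11)=196, T(12)=-6066, T(13)=9067, T(14)=-132; answer -132

-132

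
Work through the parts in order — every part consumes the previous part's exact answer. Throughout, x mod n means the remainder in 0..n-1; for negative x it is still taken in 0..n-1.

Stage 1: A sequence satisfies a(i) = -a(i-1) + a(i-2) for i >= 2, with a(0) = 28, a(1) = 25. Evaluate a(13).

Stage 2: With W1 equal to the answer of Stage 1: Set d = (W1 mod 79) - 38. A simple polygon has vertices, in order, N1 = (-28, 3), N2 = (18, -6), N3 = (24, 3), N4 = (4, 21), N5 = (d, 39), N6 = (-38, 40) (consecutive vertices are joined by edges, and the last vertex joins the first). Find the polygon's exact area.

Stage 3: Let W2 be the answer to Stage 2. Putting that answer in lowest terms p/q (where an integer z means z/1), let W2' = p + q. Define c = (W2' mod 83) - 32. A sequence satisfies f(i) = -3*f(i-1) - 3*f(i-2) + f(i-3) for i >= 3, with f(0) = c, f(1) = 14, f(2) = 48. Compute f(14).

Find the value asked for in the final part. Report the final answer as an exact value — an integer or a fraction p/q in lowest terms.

327876

Stage 1: a(2) = -1*(25) + 1*(28) = 3; iterating: a(2)=3, a(3)=22, a(4)=-19, a(5)=41, a(6)=-60, a(7)=101, a(8)=-161, a(9)=262, a(10)=-423, a(11)=685, a(12)=-1108, a(13)=1793; answer 1793
Stage 2: W1 = 1793; d = 17; cross terms: (-28*-6 - 18*3)=114, (18*3 - 24*-6)=198, (24*21 - 4*3)=492, (4*39 - 17*21)=-201, (17*40 - -38*39)=2162, (-38*3 - -28*40)=1006; twice the area = |3771| = 3771; area = 3771/2; answer 3771/2
Stage 3: W2 = 3771/2; threaded value p + q = 3773; c = 6; f(3) = -3*(48) - 3*(14) + 1*(6) = -180; iterating: f(3)=-180, f(4)=410, f(5)=-642, f(6)=516, f(7)=788, f(8)=-4554, f(9)=11814, f(10)=-20992, f(11)=22980, f(12)=5850, f(13)=-107482, f(14)=327876; answer 327876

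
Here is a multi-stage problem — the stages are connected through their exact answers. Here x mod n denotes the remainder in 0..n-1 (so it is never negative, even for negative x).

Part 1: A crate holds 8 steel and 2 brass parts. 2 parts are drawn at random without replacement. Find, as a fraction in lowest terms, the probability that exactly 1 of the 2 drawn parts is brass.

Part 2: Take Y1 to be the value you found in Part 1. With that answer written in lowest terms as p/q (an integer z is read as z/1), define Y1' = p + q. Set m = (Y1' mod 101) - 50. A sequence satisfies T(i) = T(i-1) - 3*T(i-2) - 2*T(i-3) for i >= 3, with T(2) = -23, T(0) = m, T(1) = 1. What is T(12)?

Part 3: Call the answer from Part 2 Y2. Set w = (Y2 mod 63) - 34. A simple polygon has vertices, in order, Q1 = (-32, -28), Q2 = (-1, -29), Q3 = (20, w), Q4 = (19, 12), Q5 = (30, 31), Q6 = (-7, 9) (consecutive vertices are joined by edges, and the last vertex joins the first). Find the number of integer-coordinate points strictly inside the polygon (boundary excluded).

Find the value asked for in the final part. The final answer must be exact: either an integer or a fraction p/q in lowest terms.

1278

Part 1: total draws C(10,2) = 45; favorable C(2,1)*C(8,1) = 16; P = 16/45; answer 16/45
Part 2: Y1 = 16/45; threaded value p + q = 61; m = 11; T(3) = 1*(-23) - 3*(1) - 2*(11) = -48; iterating: T(3)=-48, T(4)=19, T(5)=209, T(6)=248, T(7)=-417, T(8)=-1579, T(9)=-824, T(10)=4747, T(11)=10377, T(12)=-2216; answer -2216
Part 3: Y2 = -2216; w = 18; cross terms: (-32*-29 - -1*-28)=900, (-1*18 - 20*-29)=562, (20*12 - 19*18)=-102, (19*31 - 30*12)=229, (30*9 - -7*31)=487, (-7*-28 - -32*9)=484; twice the area = |2560| = 2560; area = 1280; boundary points = 1 + 1 + 1 + 1 + 1 + 1 = 6; strictly interior points = area - boundary/2 + 1 = 1278; answer 1278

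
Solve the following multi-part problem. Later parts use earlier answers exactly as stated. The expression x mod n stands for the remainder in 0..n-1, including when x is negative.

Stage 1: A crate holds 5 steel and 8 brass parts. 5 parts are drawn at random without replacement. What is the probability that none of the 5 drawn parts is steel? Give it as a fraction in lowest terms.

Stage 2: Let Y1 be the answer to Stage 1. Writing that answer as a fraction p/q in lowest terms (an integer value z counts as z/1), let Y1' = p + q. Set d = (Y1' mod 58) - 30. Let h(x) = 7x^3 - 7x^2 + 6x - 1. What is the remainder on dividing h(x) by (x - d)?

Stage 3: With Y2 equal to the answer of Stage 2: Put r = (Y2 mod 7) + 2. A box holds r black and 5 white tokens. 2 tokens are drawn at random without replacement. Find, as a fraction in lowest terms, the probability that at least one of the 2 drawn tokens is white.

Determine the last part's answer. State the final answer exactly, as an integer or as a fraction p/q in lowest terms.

Stage 1: total draws C(13,5) = 1287; favorable C(8,5) = 56; P = 56/1287; answer 56/1287
Stage 2: Y1 = 56/1287; threaded value p + q = 1343; d = -21; remainder = value at the root: 7*(-21)^3 - 7*(-21)^2 + 6*(-21)^1 - 1 = (-64827) + (-3087) + (-126) + (-1) = -68041; answer -68041
Stage 3: Y2 = -68041; r = 8; total draws C(13,2) = 78; complement C(8,2) = 28; favorable 78 - 28 = 50; P = 25/39; answer 25/39

25/39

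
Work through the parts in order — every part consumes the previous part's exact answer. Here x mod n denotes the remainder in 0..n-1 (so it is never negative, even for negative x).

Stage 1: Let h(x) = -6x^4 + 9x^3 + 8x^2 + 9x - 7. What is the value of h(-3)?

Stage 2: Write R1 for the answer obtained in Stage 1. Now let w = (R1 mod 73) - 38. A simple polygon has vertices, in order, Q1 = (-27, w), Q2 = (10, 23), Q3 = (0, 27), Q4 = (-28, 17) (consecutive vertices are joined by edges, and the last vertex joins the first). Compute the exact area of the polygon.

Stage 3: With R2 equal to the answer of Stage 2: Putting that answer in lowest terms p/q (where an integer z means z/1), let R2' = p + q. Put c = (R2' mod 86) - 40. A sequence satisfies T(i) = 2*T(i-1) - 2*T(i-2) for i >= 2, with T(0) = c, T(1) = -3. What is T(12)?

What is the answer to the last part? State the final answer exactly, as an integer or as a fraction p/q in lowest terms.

Stage 1: -6*(-3)^4 + 9*(-3)^3 + 8*(-3)^2 + 9*(-3)^1 - 7 = (-486) + (-243) + (72) + (-27) + (-7) = -691; answer -691
Stage 2: R1 = -691; w = 1; cross terms: (-27*23 - 10*1)=-631, (10*27 - 0*23)=270, (0*17 - -28*27)=756, (-28*1 - -27*17)=431; twice the area = |826| = 826; area = 413; answer 413
Stage 3: R2 = 413; threaded value p + q = 414; c = 30; T(2) = 2*(-3) - 2*(30) = -66; iterating: T(2)=-66, T(3)=-126, T(4)=-120, T(5)=12, T(6)=264, T(7)=504, T(8)=480, T(9)=-48, T(10)=-1056, T(11)=-2016, T(12)=-1920; answer -1920

-1920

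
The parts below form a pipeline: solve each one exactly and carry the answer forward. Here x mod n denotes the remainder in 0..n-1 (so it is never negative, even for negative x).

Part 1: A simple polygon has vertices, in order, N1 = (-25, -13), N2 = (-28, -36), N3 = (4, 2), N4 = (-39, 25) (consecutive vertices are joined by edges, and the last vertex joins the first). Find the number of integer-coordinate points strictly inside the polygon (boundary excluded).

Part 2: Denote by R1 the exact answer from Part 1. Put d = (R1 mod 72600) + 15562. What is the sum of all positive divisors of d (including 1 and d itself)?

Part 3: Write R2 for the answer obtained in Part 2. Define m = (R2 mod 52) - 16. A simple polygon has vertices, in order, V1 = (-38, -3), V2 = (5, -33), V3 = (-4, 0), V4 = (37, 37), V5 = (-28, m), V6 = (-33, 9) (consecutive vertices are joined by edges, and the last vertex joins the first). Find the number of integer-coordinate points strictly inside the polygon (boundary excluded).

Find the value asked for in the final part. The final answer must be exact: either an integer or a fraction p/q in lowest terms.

2222

Part 1: cross terms: (-25*-36 - -28*-13)=536, (-28*2 - 4*-36)=88, (4*25 - -39*2)=178, (-39*-13 - -25*25)=1132; twice the area = |1934| = 1934; area = 967; boundary points = 1 + 2 + 1 + 2 = 6; strictly interior points = area - boundary/2 + 1 = 965; answer 965
Part 2: R1 = 965; d = 16527; 16527 = 3 * 7 * 787; sigma = (1 + 3) * (1 + 7) * (1 + 787) = 4 * 8 * 788 = 25216; answer 25216
Part 3: R2 = 25216; m = 32; cross terms: (-38*-33 - 5*-3)=1269, (5*0 - -4*-33)=-132, (-4*37 - 37*0)=-148, (37*32 - -28*37)=2220, (-28*9 - -33*32)=804, (-33*-3 - -38*9)=441; twice the area = |4454| = 4454; area = 2227; boundary points = 1 + 3 + 1 + 5 + 1 + 1 = 12; strictly interior points = area - boundary/2 + 1 = 2222; answer 2222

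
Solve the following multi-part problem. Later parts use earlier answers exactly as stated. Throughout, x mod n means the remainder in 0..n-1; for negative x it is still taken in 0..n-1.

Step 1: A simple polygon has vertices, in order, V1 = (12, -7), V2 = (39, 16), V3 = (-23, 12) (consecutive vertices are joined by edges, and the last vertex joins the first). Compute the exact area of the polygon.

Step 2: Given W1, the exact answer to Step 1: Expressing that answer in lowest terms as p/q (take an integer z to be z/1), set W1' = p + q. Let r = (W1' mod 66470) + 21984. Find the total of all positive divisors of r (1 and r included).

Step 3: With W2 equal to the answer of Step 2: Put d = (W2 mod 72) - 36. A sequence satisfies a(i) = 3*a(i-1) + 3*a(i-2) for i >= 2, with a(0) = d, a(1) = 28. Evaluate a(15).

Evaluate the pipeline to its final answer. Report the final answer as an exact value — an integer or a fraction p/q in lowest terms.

2936633616

Step 1: cross terms: (12*16 - 39*-7)=465, (39*12 - -23*16)=836, (-23*-7 - 12*12)=17; twice the area = |1318| = 1318; area = 659; answer 659
Step 2: W1 = 659; threaded value p + q = 660; r = 22644; 22644 = 2^2 * 3^2 * 17 * 37; sigma = (1 + 2 + 4) * (1 + 3 + 9) * (1 + 17) * (1 + 37) = 7 * 13 * 18 * 38 = 62244; answer 62244
Step 3: W2 = 62244; d = 0; a(2) = 3*(28) + 3*(0) = 84; iterating: a(2)=84, a(3)=336, a(4)=1260, a(5)=4788, a(6)=18144, a(7)=68796, a(8)=260820, a(9)=988848, a(10)=3749004, a(11)=14213556, a(12)=53887680, a(13)=204303708, a(14)=774574164, a(15)=2936633616; answer 2936633616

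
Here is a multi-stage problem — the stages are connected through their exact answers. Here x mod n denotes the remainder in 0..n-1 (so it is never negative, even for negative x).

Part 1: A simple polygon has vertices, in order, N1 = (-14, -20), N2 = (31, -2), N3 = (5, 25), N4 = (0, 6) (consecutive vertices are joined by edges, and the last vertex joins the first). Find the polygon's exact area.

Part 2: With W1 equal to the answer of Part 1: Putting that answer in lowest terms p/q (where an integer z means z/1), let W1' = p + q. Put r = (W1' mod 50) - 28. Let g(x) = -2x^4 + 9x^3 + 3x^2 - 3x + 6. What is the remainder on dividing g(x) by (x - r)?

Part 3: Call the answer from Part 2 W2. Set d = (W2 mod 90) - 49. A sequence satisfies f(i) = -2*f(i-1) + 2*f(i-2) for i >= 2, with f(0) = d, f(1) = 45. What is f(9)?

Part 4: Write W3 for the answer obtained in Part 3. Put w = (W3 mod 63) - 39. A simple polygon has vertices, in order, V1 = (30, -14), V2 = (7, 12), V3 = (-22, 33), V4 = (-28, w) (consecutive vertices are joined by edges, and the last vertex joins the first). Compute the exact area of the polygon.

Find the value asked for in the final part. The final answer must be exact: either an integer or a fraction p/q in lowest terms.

Part 1: cross terms: (-14*-2 - 31*-20)=648, (31*25 - 5*-2)=785, (5*6 - 0*25)=30, (0*-20 - -14*6)=84; twice the area = |1547| = 1547; area = 1547/2; answer 1547/2
Part 2: W1 = 1547/2; threaded value p + q = 1549; r = 21; remainder = value at the root: -2*(21)^4 + 9*(21)^3 + 3*(21)^2 - 3*(21)^1 + 6 = (-388962) + (83349) + (1323) + (-63) + (6) = -304347; answer -304347
Part 3: W2 = -304347; d = -16; f(2) = -2*(45) + 2*(-16) = -122; iterating: f(2)=-122, f(3)=334, f(4)=-912, f(5)=2492, f(6)=-6808, f(7)=18600, f(8)=-50816, f(9)=138832; answer 138832
Part 4: W3 = 138832; w = 4; cross terms: (30*12 - 7*-14)=458, (7*33 - -22*12)=495, (-22*4 - -28*33)=836, (-28*-14 - 30*4)=272; twice the area = |2061| = 2061; area = 2061/2; answer 2061/2

2061/2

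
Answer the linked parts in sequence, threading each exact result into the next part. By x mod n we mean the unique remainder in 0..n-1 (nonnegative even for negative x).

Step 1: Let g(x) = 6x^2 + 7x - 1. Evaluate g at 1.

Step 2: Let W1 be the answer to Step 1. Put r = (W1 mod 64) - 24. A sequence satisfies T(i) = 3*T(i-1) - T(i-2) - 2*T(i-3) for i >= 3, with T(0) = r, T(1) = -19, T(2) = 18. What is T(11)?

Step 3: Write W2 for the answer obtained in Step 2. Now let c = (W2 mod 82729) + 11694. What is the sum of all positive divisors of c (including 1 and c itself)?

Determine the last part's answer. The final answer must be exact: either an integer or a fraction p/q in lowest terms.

Step 1: 6*(1)^2 + 7*(1)^1 - 1 = (6) + (7) + (-1) = 12; answer 12
Step 2: W1 = 12; r = -12; T(3) = 3*(18) - 1*(-19) - 2*(-12) = 97; iterating: T(3)=97, T(4)=311, T(5)=800, T(6)=1895, T(7)=4263, T(8)=9294, T(9)=19829, T(10)=41667, T(11)=86584; answer 86584
Step 3: W2 = 86584; c = 15549; 15549 = 3 * 71 * 73; sigma = (1 + 3) * (1 + 71) * (1 + 73) = 4 * 72 * 74 = 21312; answer 21312

21312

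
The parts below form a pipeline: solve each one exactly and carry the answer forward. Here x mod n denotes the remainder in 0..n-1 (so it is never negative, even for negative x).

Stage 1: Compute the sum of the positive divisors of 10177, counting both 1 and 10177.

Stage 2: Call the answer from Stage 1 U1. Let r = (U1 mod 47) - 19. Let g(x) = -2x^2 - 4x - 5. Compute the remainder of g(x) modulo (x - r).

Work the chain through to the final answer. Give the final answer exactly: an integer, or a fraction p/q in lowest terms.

Stage 1: 10177 is prime, so its only divisors are 1 and 10177; sigma = 1 + 10177 = 10178; answer 10178
Stage 2: U1 = 10178; r = 7; remainder = value at the root: -2*(7)^2 - 4*(7)^1 - 5 = (-98) + (-28) + (-5) = -131; answer -131

-131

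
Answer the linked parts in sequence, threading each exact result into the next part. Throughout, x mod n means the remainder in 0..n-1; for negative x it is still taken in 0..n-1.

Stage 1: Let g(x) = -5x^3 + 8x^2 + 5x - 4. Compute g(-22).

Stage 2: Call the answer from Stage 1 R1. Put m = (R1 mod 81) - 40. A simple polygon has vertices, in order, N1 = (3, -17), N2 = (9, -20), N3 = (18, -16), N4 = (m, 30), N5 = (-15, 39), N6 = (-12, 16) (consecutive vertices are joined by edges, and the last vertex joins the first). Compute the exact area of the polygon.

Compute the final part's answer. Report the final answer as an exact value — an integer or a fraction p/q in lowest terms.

Stage 1: -5*(-22)^3 + 8*(-22)^2 + 5*(-22)^1 - 4 = (53240) + (3872) + (-110) + (-4) = 56998; answer 56998
Stage 2: R1 = 56998; m = 15; cross terms: (3*-20 - 9*-17)=93, (9*-16 - 18*-20)=216, (18*30 - 15*-16)=780, (15*39 - -15*30)=1035, (-15*16 - -12*39)=228, (-12*-17 - 3*16)=156; twice the area = |2508| = 2508; area = 1254; answer 1254

1254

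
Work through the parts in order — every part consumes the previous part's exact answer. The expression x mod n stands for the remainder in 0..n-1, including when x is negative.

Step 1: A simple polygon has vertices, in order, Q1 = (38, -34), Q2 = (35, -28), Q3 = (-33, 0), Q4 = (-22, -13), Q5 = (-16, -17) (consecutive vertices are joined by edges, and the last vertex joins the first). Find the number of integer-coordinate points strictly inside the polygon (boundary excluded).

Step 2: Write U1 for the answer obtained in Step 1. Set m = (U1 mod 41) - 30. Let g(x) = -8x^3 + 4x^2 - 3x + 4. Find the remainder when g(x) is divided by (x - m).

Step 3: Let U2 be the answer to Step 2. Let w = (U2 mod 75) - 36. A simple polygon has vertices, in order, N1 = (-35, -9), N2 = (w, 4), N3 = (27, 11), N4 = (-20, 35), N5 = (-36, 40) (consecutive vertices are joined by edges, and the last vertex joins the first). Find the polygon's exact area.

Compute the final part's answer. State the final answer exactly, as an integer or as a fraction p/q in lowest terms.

Step 1: cross terms: (38*-28 - 35*-34)=126, (35*0 - -33*-28)=-924, (-33*-13 - -22*0)=429, (-22*-17 - -16*-13)=166, (-16*-34 - 38*-17)=1190; twice the area = |987| = 987; area = 987/2; boundary points = 3 + 4 + 1 + 2 + 1 = 11; strictly interior points = area - boundary/2 + 1 = 489; answer 489
Step 2: U1 = 489; m = 8; remainder = value at the root: -8*(8)^3 + 4*(8)^2 - 3*(8)^1 + 4 = (-4096) + (256) + (-24) + (4) = -3860; answer -3860
Step 3: U2 = -3860; w = 4; cross terms: (-35*4 - 4*-9)=-104, (4*11 - 27*4)=-64, (27*35 - -20*11)=1165, (-20*40 - -36*35)=460, (-36*-9 - -35*40)=1724; twice the area = |3181| = 3181; area = 3181/2; answer 3181/2

3181/2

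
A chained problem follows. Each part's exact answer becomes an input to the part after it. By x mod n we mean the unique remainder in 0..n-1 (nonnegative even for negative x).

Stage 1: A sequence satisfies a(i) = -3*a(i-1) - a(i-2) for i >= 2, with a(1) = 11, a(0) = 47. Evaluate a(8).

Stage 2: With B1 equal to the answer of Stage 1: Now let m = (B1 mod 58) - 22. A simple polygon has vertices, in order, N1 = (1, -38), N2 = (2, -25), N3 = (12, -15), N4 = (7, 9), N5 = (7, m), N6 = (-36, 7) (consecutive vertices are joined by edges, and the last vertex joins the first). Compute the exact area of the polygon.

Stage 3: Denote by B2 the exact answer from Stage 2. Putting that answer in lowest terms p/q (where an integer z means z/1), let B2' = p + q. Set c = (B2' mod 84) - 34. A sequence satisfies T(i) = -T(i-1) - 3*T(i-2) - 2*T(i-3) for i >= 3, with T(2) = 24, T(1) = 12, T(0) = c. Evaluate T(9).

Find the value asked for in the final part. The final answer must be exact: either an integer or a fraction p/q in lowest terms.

Stage 1: a(2) = -3*(11) - 1*(47) = -80; iterating: a(2)=-80, a(3)=229, a(4)=-607, a(5)=1592, a(6)=-4169, a(7)=10915, a(8)=-28576; answer -28576
Stage 2: B1 = -28576; m = -4; cross terms: (1*-25 - 2*-38)=51, (2*-15 - 12*-25)=270, (12*9 - 7*-15)=213, (7*-4 - 7*9)=-91, (7*7 - -36*-4)=-95, (-36*-38 - 1*7)=1361; twice the area = |1709| = 1709; area = 1709/2; answer 1709/2
Stage 3: B2 = 1709/2; threaded value p + q = 1711; c = -3; T(3) = -1*(24) - 3*(12) - 2*(-3) = -54; iterating: T(3)=-54, T(4)=-42, T(5)=156, T(6)=78, T(7)=-462, T(8)=-84, T(9)=1314; answer 1314

1314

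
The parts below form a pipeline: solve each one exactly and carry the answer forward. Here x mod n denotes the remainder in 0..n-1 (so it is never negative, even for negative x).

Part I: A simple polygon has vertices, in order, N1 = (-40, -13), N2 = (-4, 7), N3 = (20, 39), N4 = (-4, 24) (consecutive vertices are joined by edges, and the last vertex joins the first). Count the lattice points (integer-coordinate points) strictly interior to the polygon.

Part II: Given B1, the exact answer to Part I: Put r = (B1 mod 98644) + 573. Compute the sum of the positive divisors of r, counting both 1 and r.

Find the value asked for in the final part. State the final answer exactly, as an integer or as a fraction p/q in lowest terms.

1890

Part I: cross terms: (-40*7 - -4*-13)=-332, (-4*39 - 20*7)=-296, (20*24 - -4*39)=636, (-4*-13 - -40*24)=1012; twice the area = |1020| = 1020; area = 510; boundary points = 4 + 8 + 3 + 1 = 16; strictly interior points = area - boundary/2 + 1 = 503; answer 503
Part II: B1 = 503; r = 1076; 1076 = 2^2 * 269; sigma = (1 + 2 + 4) * (1 + 269) = 7 * 270 = 1890; answer 1890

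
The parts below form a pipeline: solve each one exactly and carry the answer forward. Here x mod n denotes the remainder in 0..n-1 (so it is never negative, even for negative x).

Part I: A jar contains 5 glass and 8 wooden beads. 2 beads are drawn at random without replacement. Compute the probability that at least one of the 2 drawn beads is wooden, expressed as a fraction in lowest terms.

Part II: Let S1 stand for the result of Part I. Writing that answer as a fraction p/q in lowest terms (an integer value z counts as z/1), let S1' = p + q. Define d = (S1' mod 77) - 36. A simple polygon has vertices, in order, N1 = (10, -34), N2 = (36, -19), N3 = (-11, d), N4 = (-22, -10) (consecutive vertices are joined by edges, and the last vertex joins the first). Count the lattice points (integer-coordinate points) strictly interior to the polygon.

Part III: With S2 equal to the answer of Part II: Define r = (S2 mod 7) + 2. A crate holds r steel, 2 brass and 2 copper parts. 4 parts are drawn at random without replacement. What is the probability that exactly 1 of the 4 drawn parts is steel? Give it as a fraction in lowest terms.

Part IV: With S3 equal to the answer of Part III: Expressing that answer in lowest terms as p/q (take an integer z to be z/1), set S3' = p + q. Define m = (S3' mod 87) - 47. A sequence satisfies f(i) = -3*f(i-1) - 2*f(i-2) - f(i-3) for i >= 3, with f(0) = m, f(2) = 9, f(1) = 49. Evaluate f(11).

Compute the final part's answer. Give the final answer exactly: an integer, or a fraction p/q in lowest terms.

Part I: total draws C(13,2) = 78; complement C(5,2) = 10; favorable 78 - 10 = 68; P = 34/39; answer 34/39
Part II: S1 = 34/39; threaded value p + q = 73; d = 37; cross terms: (10*-19 - 36*-34)=1034, (36*37 - -11*-19)=1123, (-11*-10 - -22*37)=924, (-22*-34 - 10*-10)=848; twice the area = |3929| = 3929; area = 3929/2; boundary points = 1 + 1 + 1 + 8 = 11; strictly interior points = area - boundary/2 + 1 = 1960; answer 1960
Part III: S2 = 1960; r = 2; total draws C(6,4) = 15; favorable C(2,1)*C(4,3) = 8; P = 8/15; answer 8/15
Part IV: S3 = 8/15; threaded value p + q = 23; m = -24; f(3) = -3*(9) - 2*(49) - 1*(-24) = -101; iterating: f(3)=-101, f(4)=236, f(5)=-515, f(6)=1174, f(7)=-2728, f(8)=6351, f(9)=-14771, f(10)=34339, f(11)=-79826; answer -79826

-79826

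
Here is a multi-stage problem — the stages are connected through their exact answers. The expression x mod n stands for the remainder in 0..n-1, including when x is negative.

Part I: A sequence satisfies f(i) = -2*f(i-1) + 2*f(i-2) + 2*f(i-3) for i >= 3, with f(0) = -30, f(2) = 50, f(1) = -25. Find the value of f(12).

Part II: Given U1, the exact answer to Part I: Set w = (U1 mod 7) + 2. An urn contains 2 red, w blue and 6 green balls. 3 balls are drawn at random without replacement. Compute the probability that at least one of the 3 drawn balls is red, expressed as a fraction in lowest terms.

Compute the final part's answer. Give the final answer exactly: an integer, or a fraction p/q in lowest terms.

13/35

Part I: f(3) = -2*(50) + 2*(-25) + 2*(-30) = -210; iterating: f(3)=-210, f(4)=470, f(5)=-1260, f(6)=3040, f(7)=-7660, f(8)=18880, f(9)=-47000, f(10)=116440, f(11)=-289120, f(12)=717120; answer 717120
Part II: U1 = 717120; w = 7; total draws C(15,3) = 455; complement C(13,3) = 286; favorable 455 - 286 = 169; P = 13/35; answer 13/35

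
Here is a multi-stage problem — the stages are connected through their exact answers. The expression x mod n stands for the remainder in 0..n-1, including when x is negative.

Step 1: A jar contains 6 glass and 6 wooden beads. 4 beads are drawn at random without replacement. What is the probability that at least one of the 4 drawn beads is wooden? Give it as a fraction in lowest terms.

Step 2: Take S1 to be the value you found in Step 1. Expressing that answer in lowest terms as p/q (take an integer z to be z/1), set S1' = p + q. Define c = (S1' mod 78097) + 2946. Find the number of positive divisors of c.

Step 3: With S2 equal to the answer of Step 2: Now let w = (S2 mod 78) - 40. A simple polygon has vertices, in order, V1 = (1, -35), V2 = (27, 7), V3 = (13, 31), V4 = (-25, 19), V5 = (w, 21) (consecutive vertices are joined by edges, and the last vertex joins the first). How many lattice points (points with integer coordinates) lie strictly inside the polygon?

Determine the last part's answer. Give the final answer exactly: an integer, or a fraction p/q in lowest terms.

2110

Step 1: total draws C(12,4) = 495; complement C(6,4) = 15; favorable 495 - 15 = 480; P = 32/33; answer 32/33
Step 2: S1 = 32/33; threaded value p + q = 65; c = 3011; 3011 is prime, so its only divisors are 1 and 3011; count = 2; answer 2
Step 3: S2 = 2; w = -38; cross terms: (1*7 - 27*-35)=952, (27*31 - 13*7)=746, (13*19 - -25*31)=1022, (-25*21 - -38*19)=197, (-38*-35 - 1*21)=1309; twice the area = |4226| = 4226; area = 2113; boundary points = 2 + 2 + 2 + 1 + 1 = 8; strictly interior points = area - boundary/2 + 1 = 2110; answer 2110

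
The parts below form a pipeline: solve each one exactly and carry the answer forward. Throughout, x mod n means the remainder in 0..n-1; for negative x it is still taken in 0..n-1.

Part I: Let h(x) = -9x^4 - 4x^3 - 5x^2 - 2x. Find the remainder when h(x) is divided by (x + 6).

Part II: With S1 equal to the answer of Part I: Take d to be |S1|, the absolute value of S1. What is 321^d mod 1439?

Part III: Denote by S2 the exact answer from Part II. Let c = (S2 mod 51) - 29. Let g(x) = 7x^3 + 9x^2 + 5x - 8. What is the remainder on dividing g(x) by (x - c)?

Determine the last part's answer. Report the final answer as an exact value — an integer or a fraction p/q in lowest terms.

16957

Part I: remainder = value at the root: -9*(-6)^4 - 4*(-6)^3 - 5*(-6)^2 - 2*(-6)^1 = (-11664) + (864) + (-180) + (12) = -10968; answer -10968
Part II: S1 = -10968; d = 10968; squarings mod 1439: 321^1=321, 321^2=872, 321^4=592, 321^8=787, 321^16=599, 321^32=490, 321^64=1226, 321^128=760, 321^256=561, 321^512=1019, 321^1024=842, 321^2048=976, 321^4096=1397, 321^8192=325; 321^10968 = 321^8 * 321^16 * 321^64 * 321^128 * 321^512 * 321^2048 * 321^8192 = 654 (mod 1439); answer 654
Part III: S2 = 654; c = 13; remainder = value at the root: 7*(13)^3 + 9*(13)^2 + 5*(13)^1 - 8 = (15379) + (1521) + (65) + (-8) = 16957; answer 16957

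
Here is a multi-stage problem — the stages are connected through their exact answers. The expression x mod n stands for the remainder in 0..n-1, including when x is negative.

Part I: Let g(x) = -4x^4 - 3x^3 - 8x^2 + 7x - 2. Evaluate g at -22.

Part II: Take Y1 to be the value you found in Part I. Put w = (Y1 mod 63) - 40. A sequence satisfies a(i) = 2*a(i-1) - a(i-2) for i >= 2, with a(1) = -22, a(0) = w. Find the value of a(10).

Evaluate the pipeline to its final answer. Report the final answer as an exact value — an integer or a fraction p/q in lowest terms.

Part I: -4*(-22)^4 - 3*(-22)^3 - 8*(-22)^2 + 7*(-22)^1 - 2 = (-937024) + (31944) + (-3872) + (-154) + (-2) = -909108; answer -909108
Part II: Y1 = -909108; w = 5; a(2) = 2*(-22) - 1*(5) = -49; iterating: a(2)=-49, a(3)=-76, a(4)=-103, a(5)=-130, a(6)=-157, a(7)=-184, a(8)=-211, a(9)=-238, a(10)=-265; answer -265

-265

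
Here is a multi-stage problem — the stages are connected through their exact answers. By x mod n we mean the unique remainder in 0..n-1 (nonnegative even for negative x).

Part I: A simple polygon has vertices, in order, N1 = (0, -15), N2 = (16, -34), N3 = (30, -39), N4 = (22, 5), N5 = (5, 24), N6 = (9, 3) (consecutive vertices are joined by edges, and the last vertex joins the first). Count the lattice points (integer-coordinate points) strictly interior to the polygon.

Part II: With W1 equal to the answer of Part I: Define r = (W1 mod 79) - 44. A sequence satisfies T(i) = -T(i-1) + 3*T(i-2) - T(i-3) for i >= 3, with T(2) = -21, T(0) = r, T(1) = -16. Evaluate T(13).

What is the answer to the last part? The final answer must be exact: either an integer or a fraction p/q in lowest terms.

44924

Part I: cross terms: (0*-34 - 16*-15)=240, (16*-39 - 30*-34)=396, (30*5 - 22*-39)=1008, (22*24 - 5*5)=503, (5*3 - 9*24)=-201, (9*-15 - 0*3)=-135; twice the area = |1811| = 1811; area = 1811/2; boundary points = 1 + 1 + 4 + 1 + 1 + 9 = 17; strictly interior points = area - boundary/2 + 1 = 898; answer 898
Part II: W1 = 898; r = -15; T(3) = -1*(-21) + 3*(-16) - 1*(-15) = -12; iterating: T(3)=-12, T(4)=-35, T(5)=20, T(6)=-113, T(7)=208, T(8)=-567, T(9)=1304, T(10)=-3213, T(11)=7692, T(12)=-18635, T(13)=44924; answer 44924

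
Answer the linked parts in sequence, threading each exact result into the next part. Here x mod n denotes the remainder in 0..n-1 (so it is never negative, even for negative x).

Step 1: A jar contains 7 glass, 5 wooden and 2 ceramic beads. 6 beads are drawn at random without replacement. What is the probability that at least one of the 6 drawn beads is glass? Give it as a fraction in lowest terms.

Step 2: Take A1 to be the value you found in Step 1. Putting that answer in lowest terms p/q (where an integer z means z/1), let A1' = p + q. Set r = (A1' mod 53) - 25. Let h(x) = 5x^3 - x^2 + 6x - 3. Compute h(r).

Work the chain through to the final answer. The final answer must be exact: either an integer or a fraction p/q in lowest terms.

-20835

Step 1: total draws C(14,6) = 3003; complement C(7,6) = 7; favorable 3003 - 7 = 2996; P = 428/429; answer 428/429
Step 2: A1 = 428/429; threaded value p + q = 857; r = -16; 5*(-16)^3 - 1*(-16)^2 + 6*(-16)^1 - 3 = (-20480) + (-256) + (-96) + (-3) = -20835; answer -20835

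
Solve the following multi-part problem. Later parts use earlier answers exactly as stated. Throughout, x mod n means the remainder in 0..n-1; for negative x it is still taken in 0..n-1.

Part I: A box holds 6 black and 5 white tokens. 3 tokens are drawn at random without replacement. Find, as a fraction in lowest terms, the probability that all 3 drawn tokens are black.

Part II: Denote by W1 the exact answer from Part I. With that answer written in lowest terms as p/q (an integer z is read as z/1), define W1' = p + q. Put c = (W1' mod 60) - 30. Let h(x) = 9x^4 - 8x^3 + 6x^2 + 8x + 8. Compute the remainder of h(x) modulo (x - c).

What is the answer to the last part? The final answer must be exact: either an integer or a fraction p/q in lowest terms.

19223

Part I: total draws C(11,3) = 165; favorable C(6,3) = 20; P = 4/33; answer 4/33
Part II: W1 = 4/33; threaded value p + q = 37; c = 7; remainder = value at the root: 9*(7)^4 - 8*(7)^3 + 6*(7)^2 + 8*(7)^1 + 8 = (21609) + (-2744) + (294) + (56) + (8) = 19223; answer 19223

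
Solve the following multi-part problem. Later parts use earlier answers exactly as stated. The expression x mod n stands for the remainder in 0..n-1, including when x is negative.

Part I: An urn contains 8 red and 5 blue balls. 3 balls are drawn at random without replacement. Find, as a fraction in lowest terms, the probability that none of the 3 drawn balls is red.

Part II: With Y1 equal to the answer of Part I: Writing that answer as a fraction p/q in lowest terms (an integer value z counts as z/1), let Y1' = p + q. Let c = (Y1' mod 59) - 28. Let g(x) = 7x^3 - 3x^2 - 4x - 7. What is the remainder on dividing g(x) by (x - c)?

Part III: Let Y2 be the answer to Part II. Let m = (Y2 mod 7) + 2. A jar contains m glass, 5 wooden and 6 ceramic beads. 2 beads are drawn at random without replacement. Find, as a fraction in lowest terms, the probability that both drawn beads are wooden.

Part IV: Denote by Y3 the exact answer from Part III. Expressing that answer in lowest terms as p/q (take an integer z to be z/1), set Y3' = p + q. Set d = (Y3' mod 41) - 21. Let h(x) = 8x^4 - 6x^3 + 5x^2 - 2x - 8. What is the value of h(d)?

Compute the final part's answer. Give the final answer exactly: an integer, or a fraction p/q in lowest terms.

192

Part I: total draws C(13,3) = 286; favorable C(5,3) = 10; P = 5/143; answer 5/143
Part II: Y1 = 5/143; threaded value p + q = 148; c = 2; remainder = value at the root: 7*(2)^3 - 3*(2)^2 - 4*(2)^1 - 7 = (56) + (-12) + (-8) + (-7) = 29; answer 29
Part III: Y2 = 29; m = 3; total draws C(14,2) = 91; favorable C(5,2) = 10; P = 10/91; answer 10/91
Part IV: Y3 = 10/91; threaded value p + q = 101; d = -2; 8*(-2)^4 - 6*(-2)^3 + 5*(-2)^2 - 2*(-2)^1 - 8 = (128) + (48) + (20) + (4) + (-8) = 192; answer 192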